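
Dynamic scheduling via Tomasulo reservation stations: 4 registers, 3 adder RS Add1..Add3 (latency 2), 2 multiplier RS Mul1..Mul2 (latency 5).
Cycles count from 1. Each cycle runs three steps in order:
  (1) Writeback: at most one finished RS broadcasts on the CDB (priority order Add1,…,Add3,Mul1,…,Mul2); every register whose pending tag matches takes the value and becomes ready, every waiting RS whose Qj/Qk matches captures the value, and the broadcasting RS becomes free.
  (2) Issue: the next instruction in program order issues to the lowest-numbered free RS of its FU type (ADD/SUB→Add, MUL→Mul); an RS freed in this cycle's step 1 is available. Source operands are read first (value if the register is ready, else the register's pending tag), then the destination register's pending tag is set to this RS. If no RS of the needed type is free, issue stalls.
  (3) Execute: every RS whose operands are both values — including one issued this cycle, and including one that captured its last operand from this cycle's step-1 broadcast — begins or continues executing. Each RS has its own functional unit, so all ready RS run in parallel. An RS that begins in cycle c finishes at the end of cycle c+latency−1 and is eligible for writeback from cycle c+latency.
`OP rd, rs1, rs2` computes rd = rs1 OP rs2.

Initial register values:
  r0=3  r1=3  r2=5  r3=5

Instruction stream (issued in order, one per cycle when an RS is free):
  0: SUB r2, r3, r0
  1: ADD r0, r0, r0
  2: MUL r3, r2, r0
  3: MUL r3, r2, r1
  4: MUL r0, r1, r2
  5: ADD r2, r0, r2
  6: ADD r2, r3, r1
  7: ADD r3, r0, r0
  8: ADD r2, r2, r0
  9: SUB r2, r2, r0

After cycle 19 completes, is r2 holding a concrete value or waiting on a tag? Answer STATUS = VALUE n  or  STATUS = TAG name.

cycle 1: issue SUB r2<-Add1 // r0:3,r1:3,r2:Add1,r3:5
cycle 2: issue ADD r0<-Add2 // r0:Add2,r1:3,r2:Add1,r3:5
cycle 3: CDB Add1=2; issue MUL r3<-Mul1 // r0:Add2,r1:3,r2:2,r3:Mul1
cycle 4: CDB Add2=6; issue MUL r3<-Mul2 // r0:6,r1:3,r2:2,r3:Mul2
cycle 5: stall // r0:6,r1:3,r2:2,r3:Mul2
cycle 6: stall // r0:6,r1:3,r2:2,r3:Mul2
cycle 7: stall // r0:6,r1:3,r2:2,r3:Mul2
cycle 8: stall // r0:6,r1:3,r2:2,r3:Mul2
cycle 9: CDB Mul1=12; issue MUL r0<-Mul1 // r0:Mul1,r1:3,r2:2,r3:Mul2
cycle 10: CDB Mul2=6; issue ADD r2<-Add1 // r0:Mul1,r1:3,r2:Add1,r3:6
cycle 11: issue ADD r2<-Add2 // r0:Mul1,r1:3,r2:Add2,r3:6
cycle 12: issue ADD r3<-Add3 // r0:Mul1,r1:3,r2:Add2,r3:Add3
cycle 13: CDB Add2=9; issue ADD r2<-Add2 // r0:Mul1,r1:3,r2:Add2,r3:Add3
cycle 14: CDB Mul1=6; stall // r0:6,r1:3,r2:Add2,r3:Add3
cycle 15: stall // r0:6,r1:3,r2:Add2,r3:Add3
cycle 16: CDB Add1=8; issue SUB r2<-Add1 // r0:6,r1:3,r2:Add1,r3:Add3
cycle 17: CDB Add2=15 // r0:6,r1:3,r2:Add1,r3:Add3
cycle 18: CDB Add3=12 // r0:6,r1:3,r2:Add1,r3:12
cycle 19: CDB Add1=9 // r0:6,r1:3,r2:9,r3:12

STATUS = VALUE 9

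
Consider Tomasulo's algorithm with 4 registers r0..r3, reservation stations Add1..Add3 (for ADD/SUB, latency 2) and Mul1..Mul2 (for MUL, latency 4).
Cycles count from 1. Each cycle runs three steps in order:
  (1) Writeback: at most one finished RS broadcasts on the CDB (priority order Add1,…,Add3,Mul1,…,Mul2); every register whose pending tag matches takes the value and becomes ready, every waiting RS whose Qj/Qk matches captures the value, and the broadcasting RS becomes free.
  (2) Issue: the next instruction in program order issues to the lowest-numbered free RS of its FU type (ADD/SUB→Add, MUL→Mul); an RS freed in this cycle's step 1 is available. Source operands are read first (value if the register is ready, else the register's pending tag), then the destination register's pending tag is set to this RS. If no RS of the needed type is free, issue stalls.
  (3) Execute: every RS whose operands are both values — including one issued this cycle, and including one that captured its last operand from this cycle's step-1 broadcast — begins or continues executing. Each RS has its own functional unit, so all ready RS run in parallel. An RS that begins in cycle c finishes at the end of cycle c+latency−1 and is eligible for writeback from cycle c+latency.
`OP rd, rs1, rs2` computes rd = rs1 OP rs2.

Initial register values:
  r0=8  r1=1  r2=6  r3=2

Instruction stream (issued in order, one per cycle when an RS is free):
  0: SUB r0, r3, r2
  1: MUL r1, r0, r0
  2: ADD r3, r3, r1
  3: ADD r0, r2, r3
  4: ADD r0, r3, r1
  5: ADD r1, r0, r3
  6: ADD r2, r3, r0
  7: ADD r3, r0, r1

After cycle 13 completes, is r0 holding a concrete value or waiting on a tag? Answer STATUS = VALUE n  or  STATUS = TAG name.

STATUS = VALUE 34

  c1: issue SUB r0<-Add1  regs: r0:Add1,r1:1,r2:6,r3:2
  c2: issue MUL r1<-Mul1  regs: r0:Add1,r1:Mul1,r2:6,r3:2
  c3: CDB Add1=-4; issue ADD r3<-Add1  regs: r0:-4,r1:Mul1,r2:6,r3:Add1
  c4: issue ADD r0<-Add2  regs: r0:Add2,r1:Mul1,r2:6,r3:Add1
  c5: issue ADD r0<-Add3  regs: r0:Add3,r1:Mul1,r2:6,r3:Add1
  c6: stall  regs: r0:Add3,r1:Mul1,r2:6,r3:Add1
  c7: CDB Mul1=16; stall  regs: r0:Add3,r1:16,r2:6,r3:Add1
  c8: stall  regs: r0:Add3,r1:16,r2:6,r3:Add1
  c9: CDB Add1=18; issue ADD r1<-Add1  regs: r0:Add3,r1:Add1,r2:6,r3:18
  c10: stall  regs: r0:Add3,r1:Add1,r2:6,r3:18
  c11: CDB Add2=24; issue ADD r2<-Add2  regs: r0:Add3,r1:Add1,r2:Add2,r3:18
  c12: CDB Add3=34; issue ADD r3<-Add3  regs: r0:34,r1:Add1,r2:Add2,r3:Add3
  c13: -  regs: r0:34,r1:Add1,r2:Add2,r3:Add3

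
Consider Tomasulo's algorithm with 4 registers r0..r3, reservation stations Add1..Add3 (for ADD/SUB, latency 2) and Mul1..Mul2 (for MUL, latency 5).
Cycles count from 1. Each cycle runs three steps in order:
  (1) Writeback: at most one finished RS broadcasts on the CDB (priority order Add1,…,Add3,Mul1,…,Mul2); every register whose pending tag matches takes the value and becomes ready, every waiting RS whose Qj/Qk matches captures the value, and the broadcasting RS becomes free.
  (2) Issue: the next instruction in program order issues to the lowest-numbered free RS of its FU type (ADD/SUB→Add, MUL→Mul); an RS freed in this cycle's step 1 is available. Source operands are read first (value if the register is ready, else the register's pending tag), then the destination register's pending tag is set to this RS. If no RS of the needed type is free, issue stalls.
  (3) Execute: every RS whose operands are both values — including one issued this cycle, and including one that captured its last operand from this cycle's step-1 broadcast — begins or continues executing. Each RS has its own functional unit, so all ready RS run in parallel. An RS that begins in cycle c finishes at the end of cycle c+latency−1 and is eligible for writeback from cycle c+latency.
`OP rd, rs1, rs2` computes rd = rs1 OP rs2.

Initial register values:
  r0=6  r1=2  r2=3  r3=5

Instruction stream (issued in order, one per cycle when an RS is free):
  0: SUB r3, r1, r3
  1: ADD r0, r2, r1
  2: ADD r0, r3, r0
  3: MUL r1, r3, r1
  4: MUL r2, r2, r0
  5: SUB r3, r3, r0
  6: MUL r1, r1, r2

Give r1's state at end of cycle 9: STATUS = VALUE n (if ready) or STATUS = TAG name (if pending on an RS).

STATUS = TAG Mul1

c1: issue SUB r3<-Add1 | r0:6,r1:2,r2:3,r3:Add1
c2: issue ADD r0<-Add2 | r0:Add2,r1:2,r2:3,r3:Add1
c3: CDB Add1=-3; issue ADD r0<-Add1 | r0:Add1,r1:2,r2:3,r3:-3
c4: CDB Add2=5; issue MUL r1<-Mul1 | r0:Add1,r1:Mul1,r2:3,r3:-3
c5: issue MUL r2<-Mul2 | r0:Add1,r1:Mul1,r2:Mul2,r3:-3
c6: CDB Add1=2; issue SUB r3<-Add1 | r0:2,r1:Mul1,r2:Mul2,r3:Add1
c7: stall | r0:2,r1:Mul1,r2:Mul2,r3:Add1
c8: CDB Add1=-5; stall | r0:2,r1:Mul1,r2:Mul2,r3:-5
c9: CDB Mul1=-6; issue MUL r1<-Mul1 | r0:2,r1:Mul1,r2:Mul2,r3:-5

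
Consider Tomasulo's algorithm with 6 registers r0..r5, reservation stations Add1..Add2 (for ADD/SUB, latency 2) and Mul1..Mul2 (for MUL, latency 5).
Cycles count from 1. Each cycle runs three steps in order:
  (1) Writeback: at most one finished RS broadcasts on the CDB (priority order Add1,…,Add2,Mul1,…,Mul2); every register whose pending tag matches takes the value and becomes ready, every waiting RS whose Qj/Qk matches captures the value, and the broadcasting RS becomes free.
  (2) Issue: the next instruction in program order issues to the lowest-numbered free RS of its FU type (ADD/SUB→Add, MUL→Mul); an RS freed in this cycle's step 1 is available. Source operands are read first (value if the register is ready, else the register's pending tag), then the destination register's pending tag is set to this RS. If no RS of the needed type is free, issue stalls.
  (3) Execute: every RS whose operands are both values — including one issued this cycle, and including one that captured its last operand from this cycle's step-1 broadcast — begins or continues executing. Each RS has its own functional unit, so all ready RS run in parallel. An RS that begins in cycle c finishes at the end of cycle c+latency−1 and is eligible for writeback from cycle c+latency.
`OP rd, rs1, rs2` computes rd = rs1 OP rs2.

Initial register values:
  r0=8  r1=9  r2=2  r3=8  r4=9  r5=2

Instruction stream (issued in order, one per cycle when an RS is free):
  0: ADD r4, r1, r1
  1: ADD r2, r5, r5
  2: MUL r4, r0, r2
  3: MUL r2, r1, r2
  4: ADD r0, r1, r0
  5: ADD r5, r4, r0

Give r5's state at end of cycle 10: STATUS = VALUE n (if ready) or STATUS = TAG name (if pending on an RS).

c1: issue ADD r4<-Add1 | r0:8,r1:9,r2:2,r3:8,r4:Add1,r5:2
c2: issue ADD r2<-Add2 | r0:8,r1:9,r2:Add2,r3:8,r4:Add1,r5:2
c3: CDB Add1=18; issue MUL r4<-Mul1 | r0:8,r1:9,r2:Add2,r3:8,r4:Mul1,r5:2
c4: CDB Add2=4; issue MUL r2<-Mul2 | r0:8,r1:9,r2:Mul2,r3:8,r4:Mul1,r5:2
c5: issue ADD r0<-Add1 | r0:Add1,r1:9,r2:Mul2,r3:8,r4:Mul1,r5:2
c6: issue ADD r5<-Add2 | r0:Add1,r1:9,r2:Mul2,r3:8,r4:Mul1,r5:Add2
c7: CDB Add1=17 | r0:17,r1:9,r2:Mul2,r3:8,r4:Mul1,r5:Add2
c8: - | r0:17,r1:9,r2:Mul2,r3:8,r4:Mul1,r5:Add2
c9: CDB Mul1=32 | r0:17,r1:9,r2:Mul2,r3:8,r4:32,r5:Add2
c10: CDB Mul2=36 | r0:17,r1:9,r2:36,r3:8,r4:32,r5:Add2

STATUS = TAG Add2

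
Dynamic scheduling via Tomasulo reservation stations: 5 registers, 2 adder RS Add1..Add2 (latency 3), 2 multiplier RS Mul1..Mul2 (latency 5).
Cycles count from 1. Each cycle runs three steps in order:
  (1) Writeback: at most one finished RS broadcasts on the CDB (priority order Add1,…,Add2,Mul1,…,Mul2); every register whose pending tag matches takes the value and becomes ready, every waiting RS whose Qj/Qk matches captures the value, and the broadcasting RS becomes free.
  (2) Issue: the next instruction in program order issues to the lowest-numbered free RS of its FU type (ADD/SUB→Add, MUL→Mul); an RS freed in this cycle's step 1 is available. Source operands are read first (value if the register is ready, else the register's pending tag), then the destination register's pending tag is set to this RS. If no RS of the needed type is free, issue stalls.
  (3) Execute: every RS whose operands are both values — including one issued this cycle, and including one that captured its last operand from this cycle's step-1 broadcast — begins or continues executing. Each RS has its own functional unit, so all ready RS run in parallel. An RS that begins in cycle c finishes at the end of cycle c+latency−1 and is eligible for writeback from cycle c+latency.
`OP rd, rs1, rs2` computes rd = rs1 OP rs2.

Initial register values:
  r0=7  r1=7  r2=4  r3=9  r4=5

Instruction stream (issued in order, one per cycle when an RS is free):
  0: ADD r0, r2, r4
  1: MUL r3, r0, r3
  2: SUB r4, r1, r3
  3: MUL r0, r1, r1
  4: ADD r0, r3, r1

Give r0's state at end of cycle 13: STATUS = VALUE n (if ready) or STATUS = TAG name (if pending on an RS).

c1: issue ADD r0<-Add1 | r0:Add1,r1:7,r2:4,r3:9,r4:5
c2: issue MUL r3<-Mul1 | r0:Add1,r1:7,r2:4,r3:Mul1,r4:5
c3: issue SUB r4<-Add2 | r0:Add1,r1:7,r2:4,r3:Mul1,r4:Add2
c4: CDB Add1=9; issue MUL r0<-Mul2 | r0:Mul2,r1:7,r2:4,r3:Mul1,r4:Add2
c5: issue ADD r0<-Add1 | r0:Add1,r1:7,r2:4,r3:Mul1,r4:Add2
c6: - | r0:Add1,r1:7,r2:4,r3:Mul1,r4:Add2
c7: - | r0:Add1,r1:7,r2:4,r3:Mul1,r4:Add2
c8: - | r0:Add1,r1:7,r2:4,r3:Mul1,r4:Add2
c9: CDB Mul1=81 | r0:Add1,r1:7,r2:4,r3:81,r4:Add2
c10: CDB Mul2=49 | r0:Add1,r1:7,r2:4,r3:81,r4:Add2
c11: - | r0:Add1,r1:7,r2:4,r3:81,r4:Add2
c12: CDB Add1=88 | r0:88,r1:7,r2:4,r3:81,r4:Add2
c13: CDB Add2=-74 | r0:88,r1:7,r2:4,r3:81,r4:-74

STATUS = VALUE 88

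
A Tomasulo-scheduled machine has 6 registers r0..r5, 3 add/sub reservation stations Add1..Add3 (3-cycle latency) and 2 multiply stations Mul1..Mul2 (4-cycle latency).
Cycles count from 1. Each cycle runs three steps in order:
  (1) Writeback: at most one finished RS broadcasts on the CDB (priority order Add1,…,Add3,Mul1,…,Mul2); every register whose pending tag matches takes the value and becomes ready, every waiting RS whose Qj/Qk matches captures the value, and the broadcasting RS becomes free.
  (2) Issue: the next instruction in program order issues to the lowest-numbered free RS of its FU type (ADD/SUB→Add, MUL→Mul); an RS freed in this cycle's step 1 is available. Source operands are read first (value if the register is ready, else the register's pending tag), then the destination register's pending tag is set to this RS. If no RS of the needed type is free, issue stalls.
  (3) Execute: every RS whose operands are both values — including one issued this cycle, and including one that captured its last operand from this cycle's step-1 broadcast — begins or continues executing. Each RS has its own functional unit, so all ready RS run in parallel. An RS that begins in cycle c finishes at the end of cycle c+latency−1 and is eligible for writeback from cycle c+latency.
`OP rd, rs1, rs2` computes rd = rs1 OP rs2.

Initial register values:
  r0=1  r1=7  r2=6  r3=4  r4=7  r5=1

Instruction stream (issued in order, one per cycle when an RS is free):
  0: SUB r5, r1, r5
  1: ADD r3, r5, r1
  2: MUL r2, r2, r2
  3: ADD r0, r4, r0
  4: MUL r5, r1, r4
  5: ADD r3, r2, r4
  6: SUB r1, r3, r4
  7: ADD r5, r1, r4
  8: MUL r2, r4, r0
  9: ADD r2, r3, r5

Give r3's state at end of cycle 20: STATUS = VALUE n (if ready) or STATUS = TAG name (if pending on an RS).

STATUS = VALUE 43

cycle 1: issue SUB r5<-Add1 // r0:1,r1:7,r2:6,r3:4,r4:7,r5:Add1
cycle 2: issue ADD r3<-Add2 // r0:1,r1:7,r2:6,r3:Add2,r4:7,r5:Add1
cycle 3: issue MUL r2<-Mul1 // r0:1,r1:7,r2:Mul1,r3:Add2,r4:7,r5:Add1
cycle 4: CDB Add1=6; issue ADD r0<-Add1 // r0:Add1,r1:7,r2:Mul1,r3:Add2,r4:7,r5:6
cycle 5: issue MUL r5<-Mul2 // r0:Add1,r1:7,r2:Mul1,r3:Add2,r4:7,r5:Mul2
cycle 6: issue ADD r3<-Add3 // r0:Add1,r1:7,r2:Mul1,r3:Add3,r4:7,r5:Mul2
cycle 7: CDB Add1=8; issue SUB r1<-Add1 // r0:8,r1:Add1,r2:Mul1,r3:Add3,r4:7,r5:Mul2
cycle 8: CDB Add2=13; issue ADD r5<-Add2 // r0:8,r1:Add1,r2:Mul1,r3:Add3,r4:7,r5:Add2
cycle 9: CDB Mul1=36; issue MUL r2<-Mul1 // r0:8,r1:Add1,r2:Mul1,r3:Add3,r4:7,r5:Add2
cycle 10: CDB Mul2=49; stall // r0:8,r1:Add1,r2:Mul1,r3:Add3,r4:7,r5:Add2
cycle 11: stall // r0:8,r1:Add1,r2:Mul1,r3:Add3,r4:7,r5:Add2
cycle 12: CDB Add3=43; issue ADD r2<-Add3 // r0:8,r1:Add1,r2:Add3,r3:43,r4:7,r5:Add2
cycle 13: CDB Mul1=56 // r0:8,r1:Add1,r2:Add3,r3:43,r4:7,r5:Add2
cycle 14: - // r0:8,r1:Add1,r2:Add3,r3:43,r4:7,r5:Add2
cycle 15: CDB Add1=36 // r0:8,r1:36,r2:Add3,r3:43,r4:7,r5:Add2
cycle 16: - // r0:8,r1:36,r2:Add3,r3:43,r4:7,r5:Add2
cycle 17: - // r0:8,r1:36,r2:Add3,r3:43,r4:7,r5:Add2
cycle 18: CDB Add2=43 // r0:8,r1:36,r2:Add3,r3:43,r4:7,r5:43
cycle 19: - // r0:8,r1:36,r2:Add3,r3:43,r4:7,r5:43
cycle 20: - // r0:8,r1:36,r2:Add3,r3:43,r4:7,r5:43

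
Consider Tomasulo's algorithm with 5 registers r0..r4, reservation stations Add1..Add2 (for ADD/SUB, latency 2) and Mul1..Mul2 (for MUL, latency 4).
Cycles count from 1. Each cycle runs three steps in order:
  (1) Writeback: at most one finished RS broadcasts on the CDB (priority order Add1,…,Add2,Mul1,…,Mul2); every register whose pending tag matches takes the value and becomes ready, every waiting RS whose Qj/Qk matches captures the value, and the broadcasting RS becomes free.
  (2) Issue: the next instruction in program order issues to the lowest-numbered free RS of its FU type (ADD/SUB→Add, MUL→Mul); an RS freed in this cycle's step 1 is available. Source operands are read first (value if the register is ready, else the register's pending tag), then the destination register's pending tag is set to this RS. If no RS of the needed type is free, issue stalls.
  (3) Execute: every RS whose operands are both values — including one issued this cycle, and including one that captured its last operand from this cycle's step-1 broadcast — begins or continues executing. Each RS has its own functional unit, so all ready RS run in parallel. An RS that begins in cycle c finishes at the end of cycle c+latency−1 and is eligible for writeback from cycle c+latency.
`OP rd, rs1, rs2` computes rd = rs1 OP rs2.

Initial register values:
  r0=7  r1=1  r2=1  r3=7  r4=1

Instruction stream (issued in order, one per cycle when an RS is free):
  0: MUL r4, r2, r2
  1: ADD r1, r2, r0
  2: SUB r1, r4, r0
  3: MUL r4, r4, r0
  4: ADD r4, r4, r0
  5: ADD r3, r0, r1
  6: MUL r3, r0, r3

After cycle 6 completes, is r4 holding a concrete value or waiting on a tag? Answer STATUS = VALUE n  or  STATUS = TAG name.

STATUS = TAG Add1

  c1: issue MUL r4<-Mul1  regs: r0:7,r1:1,r2:1,r3:7,r4:Mul1
  c2: issue ADD r1<-Add1  regs: r0:7,r1:Add1,r2:1,r3:7,r4:Mul1
  c3: issue SUB r1<-Add2  regs: r0:7,r1:Add2,r2:1,r3:7,r4:Mul1
  c4: CDB Add1=8; issue MUL r4<-Mul2  regs: r0:7,r1:Add2,r2:1,r3:7,r4:Mul2
  c5: CDB Mul1=1; issue ADD r4<-Add1  regs: r0:7,r1:Add2,r2:1,r3:7,r4:Add1
  c6: stall  regs: r0:7,r1:Add2,r2:1,r3:7,r4:Add1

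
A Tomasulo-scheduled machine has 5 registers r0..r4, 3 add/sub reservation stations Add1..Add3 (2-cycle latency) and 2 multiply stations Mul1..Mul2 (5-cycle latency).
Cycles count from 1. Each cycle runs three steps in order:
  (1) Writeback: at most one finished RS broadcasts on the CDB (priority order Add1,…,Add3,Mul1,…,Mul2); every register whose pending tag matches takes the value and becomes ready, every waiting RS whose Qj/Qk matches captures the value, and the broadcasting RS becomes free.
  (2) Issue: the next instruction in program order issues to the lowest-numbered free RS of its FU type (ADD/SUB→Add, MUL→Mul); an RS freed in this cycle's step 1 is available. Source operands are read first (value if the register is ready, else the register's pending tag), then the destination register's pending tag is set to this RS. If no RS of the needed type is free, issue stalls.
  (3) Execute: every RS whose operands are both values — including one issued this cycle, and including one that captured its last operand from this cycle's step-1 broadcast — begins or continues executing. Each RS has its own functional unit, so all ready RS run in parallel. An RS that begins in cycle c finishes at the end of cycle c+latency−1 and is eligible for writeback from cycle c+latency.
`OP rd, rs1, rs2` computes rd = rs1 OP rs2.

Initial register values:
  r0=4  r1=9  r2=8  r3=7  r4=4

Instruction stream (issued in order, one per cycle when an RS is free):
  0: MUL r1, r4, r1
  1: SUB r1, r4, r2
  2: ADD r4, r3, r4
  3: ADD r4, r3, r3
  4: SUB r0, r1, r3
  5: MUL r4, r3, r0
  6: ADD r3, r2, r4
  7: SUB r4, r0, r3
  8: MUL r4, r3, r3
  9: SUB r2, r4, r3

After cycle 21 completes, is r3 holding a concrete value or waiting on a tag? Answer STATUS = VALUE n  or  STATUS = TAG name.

STATUS = VALUE -69

cycle 1: issue MUL r1<-Mul1 // r0:4,r1:Mul1,r2:8,r3:7,r4:4
cycle 2: issue SUB r1<-Add1 // r0:4,r1:Add1,r2:8,r3:7,r4:4
cycle 3: issue ADD r4<-Add2 // r0:4,r1:Add1,r2:8,r3:7,r4:Add2
cycle 4: CDB Add1=-4; issue ADD r4<-Add1 // r0:4,r1:-4,r2:8,r3:7,r4:Add1
cycle 5: CDB Add2=11; issue SUB r0<-Add2 // r0:Add2,r1:-4,r2:8,r3:7,r4:Add1
cycle 6: CDB Add1=14; issue MUL r4<-Mul2 // r0:Add2,r1:-4,r2:8,r3:7,r4:Mul2
cycle 7: CDB Add2=-11; issue ADD r3<-Add1 // r0:-11,r1:-4,r2:8,r3:Add1,r4:Mul2
cycle 8: CDB Mul1=36; issue SUB r4<-Add2 // r0:-11,r1:-4,r2:8,r3:Add1,r4:Add2
cycle 9: issue MUL r4<-Mul1 // r0:-11,r1:-4,r2:8,r3:Add1,r4:Mul1
cycle 10: issue SUB r2<-Add3 // r0:-11,r1:-4,r2:Add3,r3:Add1,r4:Mul1
cycle 11: - // r0:-11,r1:-4,r2:Add3,r3:Add1,r4:Mul1
cycle 12: CDB Mul2=-77 // r0:-11,r1:-4,r2:Add3,r3:Add1,r4:Mul1
cycle 13: - // r0:-11,r1:-4,r2:Add3,r3:Add1,r4:Mul1
cycle 14: CDB Add1=-69 // r0:-11,r1:-4,r2:Add3,r3:-69,r4:Mul1
cycle 15: - // r0:-11,r1:-4,r2:Add3,r3:-69,r4:Mul1
cycle 16: CDB Add2=58 // r0:-11,r1:-4,r2:Add3,r3:-69,r4:Mul1
cycle 17: - // r0:-11,r1:-4,r2:Add3,r3:-69,r4:Mul1
cycle 18: - // r0:-11,r1:-4,r2:Add3,r3:-69,r4:Mul1
cycle 19: CDB Mul1=4761 // r0:-11,r1:-4,r2:Add3,r3:-69,r4:4761
cycle 20: - // r0:-11,r1:-4,r2:Add3,r3:-69,r4:4761
cycle 21: CDB Add3=4830 // r0:-11,r1:-4,r2:4830,r3:-69,r4:4761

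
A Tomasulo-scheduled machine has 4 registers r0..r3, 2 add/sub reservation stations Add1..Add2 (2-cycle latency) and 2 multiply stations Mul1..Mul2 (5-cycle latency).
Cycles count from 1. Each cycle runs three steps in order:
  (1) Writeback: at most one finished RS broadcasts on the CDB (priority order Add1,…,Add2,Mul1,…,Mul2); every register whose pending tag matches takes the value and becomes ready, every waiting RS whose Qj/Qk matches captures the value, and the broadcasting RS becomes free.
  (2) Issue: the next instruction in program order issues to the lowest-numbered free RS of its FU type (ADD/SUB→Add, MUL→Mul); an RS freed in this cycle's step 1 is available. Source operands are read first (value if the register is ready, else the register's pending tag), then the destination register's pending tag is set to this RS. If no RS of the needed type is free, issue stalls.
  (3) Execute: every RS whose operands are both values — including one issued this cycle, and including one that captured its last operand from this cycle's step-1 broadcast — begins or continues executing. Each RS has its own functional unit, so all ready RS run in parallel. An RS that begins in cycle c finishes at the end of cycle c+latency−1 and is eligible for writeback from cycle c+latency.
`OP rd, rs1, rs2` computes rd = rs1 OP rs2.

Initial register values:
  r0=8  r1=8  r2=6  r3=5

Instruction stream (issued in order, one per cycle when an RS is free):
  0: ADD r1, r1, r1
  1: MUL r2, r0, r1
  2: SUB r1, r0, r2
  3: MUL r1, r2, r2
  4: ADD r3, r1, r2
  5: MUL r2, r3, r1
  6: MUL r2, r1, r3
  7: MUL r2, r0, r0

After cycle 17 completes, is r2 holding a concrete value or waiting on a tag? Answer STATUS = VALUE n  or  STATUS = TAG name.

STATUS = TAG Mul2

  c1: issue ADD r1<-Add1  regs: r0:8,r1:Add1,r2:6,r3:5
  c2: issue MUL r2<-Mul1  regs: r0:8,r1:Add1,r2:Mul1,r3:5
  c3: CDB Add1=16; issue SUB r1<-Add1  regs: r0:8,r1:Add1,r2:Mul1,r3:5
  c4: issue MUL r1<-Mul2  regs: r0:8,r1:Mul2,r2:Mul1,r3:5
  c5: issue ADD r3<-Add2  regs: r0:8,r1:Mul2,r2:Mul1,r3:Add2
  c6: stall  regs: r0:8,r1:Mul2,r2:Mul1,r3:Add2
  c7: stall  regs: r0:8,r1:Mul2,r2:Mul1,r3:Add2
  c8: CDB Mul1=128; issue MUL r2<-Mul1  regs: r0:8,r1:Mul2,r2:Mul1,r3:Add2
  c9: stall  regs: r0:8,r1:Mul2,r2:Mul1,r3:Add2
  c10: CDB Add1=-120; stall  regs: r0:8,r1:Mul2,r2:Mul1,r3:Add2
  c11: stall  regs: r0:8,r1:Mul2,r2:Mul1,r3:Add2
  c12: stall  regs: r0:8,r1:Mul2,r2:Mul1,r3:Add2
  c13: CDB Mul2=16384; issue MUL r2<-Mul2  regs: r0:8,r1:16384,r2:Mul2,r3:Add2
  c14: stall  regs: r0:8,r1:16384,r2:Mul2,r3:Add2
  c15: CDB Add2=16512; stall  regs: r0:8,r1:16384,r2:Mul2,r3:16512
  c16: stall  regs: r0:8,r1:16384,r2:Mul2,r3:16512
  c17: stall  regs: r0:8,r1:16384,r2:Mul2,r3:16512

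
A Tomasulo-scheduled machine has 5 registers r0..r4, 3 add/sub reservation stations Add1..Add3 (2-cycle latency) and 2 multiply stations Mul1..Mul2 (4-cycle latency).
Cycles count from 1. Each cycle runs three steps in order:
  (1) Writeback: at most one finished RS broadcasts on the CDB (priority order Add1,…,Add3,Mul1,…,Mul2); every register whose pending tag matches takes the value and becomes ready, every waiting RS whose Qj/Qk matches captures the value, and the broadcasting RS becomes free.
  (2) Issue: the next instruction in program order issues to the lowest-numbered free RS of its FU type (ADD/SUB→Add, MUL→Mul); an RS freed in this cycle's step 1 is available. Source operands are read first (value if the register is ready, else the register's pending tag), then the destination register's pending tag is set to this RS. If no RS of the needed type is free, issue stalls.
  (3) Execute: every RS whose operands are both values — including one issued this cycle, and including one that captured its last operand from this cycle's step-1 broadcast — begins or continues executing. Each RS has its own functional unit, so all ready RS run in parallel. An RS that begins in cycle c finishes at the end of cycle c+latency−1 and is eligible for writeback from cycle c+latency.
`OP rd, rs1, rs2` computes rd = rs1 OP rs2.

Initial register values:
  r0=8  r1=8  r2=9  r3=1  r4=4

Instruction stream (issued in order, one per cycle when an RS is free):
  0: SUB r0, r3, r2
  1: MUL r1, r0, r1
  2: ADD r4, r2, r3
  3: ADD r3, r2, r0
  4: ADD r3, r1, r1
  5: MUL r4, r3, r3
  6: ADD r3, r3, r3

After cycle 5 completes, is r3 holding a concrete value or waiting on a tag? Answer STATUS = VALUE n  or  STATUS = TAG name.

STATUS = TAG Add1

c1: issue SUB r0<-Add1 | r0:Add1,r1:8,r2:9,r3:1,r4:4
c2: issue MUL r1<-Mul1 | r0:Add1,r1:Mul1,r2:9,r3:1,r4:4
c3: CDB Add1=-8; issue ADD r4<-Add1 | r0:-8,r1:Mul1,r2:9,r3:1,r4:Add1
c4: issue ADD r3<-Add2 | r0:-8,r1:Mul1,r2:9,r3:Add2,r4:Add1
c5: CDB Add1=10; issue ADD r3<-Add1 | r0:-8,r1:Mul1,r2:9,r3:Add1,r4:10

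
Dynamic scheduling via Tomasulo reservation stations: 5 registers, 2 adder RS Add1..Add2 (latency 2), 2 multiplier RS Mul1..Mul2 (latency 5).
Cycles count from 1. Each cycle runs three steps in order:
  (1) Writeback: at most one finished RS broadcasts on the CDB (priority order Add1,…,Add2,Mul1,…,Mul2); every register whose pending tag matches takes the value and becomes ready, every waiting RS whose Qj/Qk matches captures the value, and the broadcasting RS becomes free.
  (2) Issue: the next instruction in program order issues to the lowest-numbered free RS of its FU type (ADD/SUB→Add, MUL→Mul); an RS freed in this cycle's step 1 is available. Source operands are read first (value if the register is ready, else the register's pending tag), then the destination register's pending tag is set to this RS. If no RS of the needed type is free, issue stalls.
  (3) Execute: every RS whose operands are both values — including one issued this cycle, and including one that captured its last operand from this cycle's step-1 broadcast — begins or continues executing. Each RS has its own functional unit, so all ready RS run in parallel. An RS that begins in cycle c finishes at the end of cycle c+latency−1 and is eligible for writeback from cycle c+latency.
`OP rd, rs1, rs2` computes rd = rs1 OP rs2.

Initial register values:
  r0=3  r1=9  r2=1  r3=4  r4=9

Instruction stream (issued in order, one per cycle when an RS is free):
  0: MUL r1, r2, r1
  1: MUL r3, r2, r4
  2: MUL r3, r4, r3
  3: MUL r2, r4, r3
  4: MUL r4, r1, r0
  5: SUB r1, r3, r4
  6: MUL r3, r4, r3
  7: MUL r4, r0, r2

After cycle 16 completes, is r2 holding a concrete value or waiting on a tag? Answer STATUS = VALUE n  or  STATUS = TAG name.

c1: issue MUL r1<-Mul1 | r0:3,r1:Mul1,r2:1,r3:4,r4:9
c2: issue MUL r3<-Mul2 | r0:3,r1:Mul1,r2:1,r3:Mul2,r4:9
c3: stall | r0:3,r1:Mul1,r2:1,r3:Mul2,r4:9
c4: stall | r0:3,r1:Mul1,r2:1,r3:Mul2,r4:9
c5: stall | r0:3,r1:Mul1,r2:1,r3:Mul2,r4:9
c6: CDB Mul1=9; issue MUL r3<-Mul1 | r0:3,r1:9,r2:1,r3:Mul1,r4:9
c7: CDB Mul2=9; issue MUL r2<-Mul2 | r0:3,r1:9,r2:Mul2,r3:Mul1,r4:9
c8: stall | r0:3,r1:9,r2:Mul2,r3:Mul1,r4:9
c9: stall | r0:3,r1:9,r2:Mul2,r3:Mul1,r4:9
c10: stall | r0:3,r1:9,r2:Mul2,r3:Mul1,r4:9
c11: stall | r0:3,r1:9,r2:Mul2,r3:Mul1,r4:9
c12: CDB Mul1=81; issue MUL r4<-Mul1 | r0:3,r1:9,r2:Mul2,r3:81,r4:Mul1
c13: issue SUB r1<-Add1 | r0:3,r1:Add1,r2:Mul2,r3:81,r4:Mul1
c14: stall | r0:3,r1:Add1,r2:Mul2,r3:81,r4:Mul1
c15: stall | r0:3,r1:Add1,r2:Mul2,r3:81,r4:Mul1
c16: stall | r0:3,r1:Add1,r2:Mul2,r3:81,r4:Mul1

STATUS = TAG Mul2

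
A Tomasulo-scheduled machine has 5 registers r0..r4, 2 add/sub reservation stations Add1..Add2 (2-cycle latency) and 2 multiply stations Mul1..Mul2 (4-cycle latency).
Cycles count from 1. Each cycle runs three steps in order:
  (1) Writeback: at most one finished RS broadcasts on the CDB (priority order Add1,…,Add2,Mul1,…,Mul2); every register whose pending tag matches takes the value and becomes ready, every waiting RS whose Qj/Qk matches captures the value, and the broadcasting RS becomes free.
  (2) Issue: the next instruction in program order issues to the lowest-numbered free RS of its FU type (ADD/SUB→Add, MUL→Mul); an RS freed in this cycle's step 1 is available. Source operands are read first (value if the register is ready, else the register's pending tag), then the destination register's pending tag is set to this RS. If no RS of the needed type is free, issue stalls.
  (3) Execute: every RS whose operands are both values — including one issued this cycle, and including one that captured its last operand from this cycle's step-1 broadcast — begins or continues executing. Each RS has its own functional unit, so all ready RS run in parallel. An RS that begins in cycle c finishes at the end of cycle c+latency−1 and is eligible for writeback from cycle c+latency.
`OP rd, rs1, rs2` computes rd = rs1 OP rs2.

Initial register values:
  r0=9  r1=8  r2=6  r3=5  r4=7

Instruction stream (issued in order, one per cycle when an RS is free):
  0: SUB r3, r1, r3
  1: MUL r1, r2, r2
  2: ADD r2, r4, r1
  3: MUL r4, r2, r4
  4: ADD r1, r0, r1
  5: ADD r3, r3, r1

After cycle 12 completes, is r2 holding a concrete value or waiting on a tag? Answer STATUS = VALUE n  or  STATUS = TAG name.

STATUS = VALUE 43

cycle 1: issue SUB r3<-Add1 // r0:9,r1:8,r2:6,r3:Add1,r4:7
cycle 2: issue MUL r1<-Mul1 // r0:9,r1:Mul1,r2:6,r3:Add1,r4:7
cycle 3: CDB Add1=3; issue ADD r2<-Add1 // r0:9,r1:Mul1,r2:Add1,r3:3,r4:7
cycle 4: issue MUL r4<-Mul2 // r0:9,r1:Mul1,r2:Add1,r3:3,r4:Mul2
cycle 5: issue ADD r1<-Add2 // r0:9,r1:Add2,r2:Add1,r3:3,r4:Mul2
cycle 6: CDB Mul1=36; stall // r0:9,r1:Add2,r2:Add1,r3:3,r4:Mul2
cycle 7: stall // r0:9,r1:Add2,r2:Add1,r3:3,r4:Mul2
cycle 8: CDB Add1=43; issue ADD r3<-Add1 // r0:9,r1:Add2,r2:43,r3:Add1,r4:Mul2
cycle 9: CDB Add2=45 // r0:9,r1:45,r2:43,r3:Add1,r4:Mul2
cycle 10: - // r0:9,r1:45,r2:43,r3:Add1,r4:Mul2
cycle 11: CDB Add1=48 // r0:9,r1:45,r2:43,r3:48,r4:Mul2
cycle 12: CDB Mul2=301 // r0:9,r1:45,r2:43,r3:48,r4:301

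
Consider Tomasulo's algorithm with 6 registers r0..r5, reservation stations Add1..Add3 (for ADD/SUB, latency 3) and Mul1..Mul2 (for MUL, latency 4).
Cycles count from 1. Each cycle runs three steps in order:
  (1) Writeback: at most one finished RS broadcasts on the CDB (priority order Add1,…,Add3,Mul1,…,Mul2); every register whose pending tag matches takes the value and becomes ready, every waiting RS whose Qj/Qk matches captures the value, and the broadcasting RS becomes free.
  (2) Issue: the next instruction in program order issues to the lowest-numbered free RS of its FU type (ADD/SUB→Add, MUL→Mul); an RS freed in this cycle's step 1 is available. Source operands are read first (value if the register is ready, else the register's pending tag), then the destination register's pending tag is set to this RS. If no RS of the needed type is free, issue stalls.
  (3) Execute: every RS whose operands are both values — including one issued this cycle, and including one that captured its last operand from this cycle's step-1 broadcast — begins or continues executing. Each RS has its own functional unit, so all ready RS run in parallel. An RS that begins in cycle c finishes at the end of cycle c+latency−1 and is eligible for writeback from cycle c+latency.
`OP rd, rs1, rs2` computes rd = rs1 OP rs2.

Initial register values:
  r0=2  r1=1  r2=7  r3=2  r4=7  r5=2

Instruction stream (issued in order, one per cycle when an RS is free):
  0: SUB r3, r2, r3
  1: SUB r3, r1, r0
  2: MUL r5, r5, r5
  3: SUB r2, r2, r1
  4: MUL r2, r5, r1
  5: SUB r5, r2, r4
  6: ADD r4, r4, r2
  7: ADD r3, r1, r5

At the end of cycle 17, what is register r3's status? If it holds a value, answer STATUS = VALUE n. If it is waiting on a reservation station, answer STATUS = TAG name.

STATUS = TAG Add3

  c1: issue SUB r3<-Add1  regs: r0:2,r1:1,r2:7,r3:Add1,r4:7,r5:2
  c2: issue SUB r3<-Add2  regs: r0:2,r1:1,r2:7,r3:Add2,r4:7,r5:2
  c3: issue MUL r5<-Mul1  regs: r0:2,r1:1,r2:7,r3:Add2,r4:7,r5:Mul1
  c4: CDB Add1=5; issue SUB r2<-Add1  regs: r0:2,r1:1,r2:Add1,r3:Add2,r4:7,r5:Mul1
  c5: CDB Add2=-1; issue MUL r2<-Mul2  regs: r0:2,r1:1,r2:Mul2,r3:-1,r4:7,r5:Mul1
  c6: issue SUB r5<-Add2  regs: r0:2,r1:1,r2:Mul2,r3:-1,r4:7,r5:Add2
  c7: CDB Add1=6; issue ADD r4<-Add1  regs: r0:2,r1:1,r2:Mul2,r3:-1,r4:Add1,r5:Add2
  c8: CDB Mul1=4; issue ADD r3<-Add3  regs: r0:2,r1:1,r2:Mul2,r3:Add3,r4:Add1,r5:Add2
  c9: -  regs: r0:2,r1:1,r2:Mul2,r3:Add3,r4:Add1,r5:Add2
  c10: -  regs: r0:2,r1:1,r2:Mul2,r3:Add3,r4:Add1,r5:Add2
  c11: -  regs: r0:2,r1:1,r2:Mul2,r3:Add3,r4:Add1,r5:Add2
  c12: CDB Mul2=4  regs: r0:2,r1:1,r2:4,r3:Add3,r4:Add1,r5:Add2
  c13: -  regs: r0:2,r1:1,r2:4,r3:Add3,r4:Add1,r5:Add2
  c14: -  regs: r0:2,r1:1,r2:4,r3:Add3,r4:Add1,r5:Add2
  c15: CDB Add1=11  regs: r0:2,r1:1,r2:4,r3:Add3,r4:11,r5:Add2
  c16: CDB Add2=-3  regs: r0:2,r1:1,r2:4,r3:Add3,r4:11,r5:-3
  c17: -  regs: r0:2,r1:1,r2:4,r3:Add3,r4:11,r5:-3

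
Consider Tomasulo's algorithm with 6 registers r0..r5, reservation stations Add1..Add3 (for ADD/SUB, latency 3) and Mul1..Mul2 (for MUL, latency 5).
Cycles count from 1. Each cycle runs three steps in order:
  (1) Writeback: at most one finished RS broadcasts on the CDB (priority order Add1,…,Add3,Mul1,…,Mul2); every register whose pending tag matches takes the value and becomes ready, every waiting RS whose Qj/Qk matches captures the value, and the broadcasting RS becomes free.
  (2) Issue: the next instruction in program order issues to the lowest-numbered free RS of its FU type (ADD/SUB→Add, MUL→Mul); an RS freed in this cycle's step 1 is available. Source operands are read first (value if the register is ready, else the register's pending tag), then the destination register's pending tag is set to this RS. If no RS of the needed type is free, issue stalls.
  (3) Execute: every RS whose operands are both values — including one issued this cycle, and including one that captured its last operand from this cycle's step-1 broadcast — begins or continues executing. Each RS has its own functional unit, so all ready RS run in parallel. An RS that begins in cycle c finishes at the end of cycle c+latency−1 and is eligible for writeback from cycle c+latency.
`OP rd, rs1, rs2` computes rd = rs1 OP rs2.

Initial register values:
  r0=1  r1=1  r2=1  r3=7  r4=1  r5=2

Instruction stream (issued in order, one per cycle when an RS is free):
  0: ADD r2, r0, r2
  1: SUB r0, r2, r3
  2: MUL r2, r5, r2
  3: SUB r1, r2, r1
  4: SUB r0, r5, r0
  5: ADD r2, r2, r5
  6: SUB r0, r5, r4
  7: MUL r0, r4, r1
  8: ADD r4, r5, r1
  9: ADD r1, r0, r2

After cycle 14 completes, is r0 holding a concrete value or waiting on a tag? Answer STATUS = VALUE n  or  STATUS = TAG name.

STATUS = TAG Mul1

c1: issue ADD r2<-Add1 | r0:1,r1:1,r2:Add1,r3:7,r4:1,r5:2
c2: issue SUB r0<-Add2 | r0:Add2,r1:1,r2:Add1,r3:7,r4:1,r5:2
c3: issue MUL r2<-Mul1 | r0:Add2,r1:1,r2:Mul1,r3:7,r4:1,r5:2
c4: CDB Add1=2; issue SUB r1<-Add1 | r0:Add2,r1:Add1,r2:Mul1,r3:7,r4:1,r5:2
c5: issue SUB r0<-Add3 | r0:Add3,r1:Add1,r2:Mul1,r3:7,r4:1,r5:2
c6: stall | r0:Add3,r1:Add1,r2:Mul1,r3:7,r4:1,r5:2
c7: CDB Add2=-5; issue ADD r2<-Add2 | r0:Add3,r1:Add1,r2:Add2,r3:7,r4:1,r5:2
c8: stall | r0:Add3,r1:Add1,r2:Add2,r3:7,r4:1,r5:2
c9: CDB Mul1=4; stall | r0:Add3,r1:Add1,r2:Add2,r3:7,r4:1,r5:2
c10: CDB Add3=7; issue SUB r0<-Add3 | r0:Add3,r1:Add1,r2:Add2,r3:7,r4:1,r5:2
c11: issue MUL r0<-Mul1 | r0:Mul1,r1:Add1,r2:Add2,r3:7,r4:1,r5:2
c12: CDB Add1=3; issue ADD r4<-Add1 | r0:Mul1,r1:3,r2:Add2,r3:7,r4:Add1,r5:2
c13: CDB Add2=6; issue ADD r1<-Add2 | r0:Mul1,r1:Add2,r2:6,r3:7,r4:Add1,r5:2
c14: CDB Add3=1 | r0:Mul1,r1:Add2,r2:6,r3:7,r4:Add1,r5:2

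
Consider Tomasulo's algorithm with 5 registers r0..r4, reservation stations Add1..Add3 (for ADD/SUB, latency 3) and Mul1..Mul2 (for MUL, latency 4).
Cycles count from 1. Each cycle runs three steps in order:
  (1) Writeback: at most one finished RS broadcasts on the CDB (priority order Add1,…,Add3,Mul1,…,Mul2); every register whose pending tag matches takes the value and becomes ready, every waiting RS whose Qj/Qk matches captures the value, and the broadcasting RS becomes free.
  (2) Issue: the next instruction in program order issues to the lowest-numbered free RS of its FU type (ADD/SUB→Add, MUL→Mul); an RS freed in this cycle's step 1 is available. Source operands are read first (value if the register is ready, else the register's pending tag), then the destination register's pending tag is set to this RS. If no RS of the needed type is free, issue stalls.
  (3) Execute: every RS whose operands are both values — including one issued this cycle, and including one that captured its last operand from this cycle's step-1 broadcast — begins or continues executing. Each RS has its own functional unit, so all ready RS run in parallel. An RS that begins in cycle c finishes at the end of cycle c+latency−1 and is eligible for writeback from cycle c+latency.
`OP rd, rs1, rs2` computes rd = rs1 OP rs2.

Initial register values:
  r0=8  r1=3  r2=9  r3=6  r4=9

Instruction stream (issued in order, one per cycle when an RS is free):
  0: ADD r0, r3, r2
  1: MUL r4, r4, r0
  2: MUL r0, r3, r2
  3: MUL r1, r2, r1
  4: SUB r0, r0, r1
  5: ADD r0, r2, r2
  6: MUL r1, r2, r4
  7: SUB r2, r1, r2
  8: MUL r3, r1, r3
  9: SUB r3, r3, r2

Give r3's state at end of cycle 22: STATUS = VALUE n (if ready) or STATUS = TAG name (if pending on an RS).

cycle 1: issue ADD r0<-Add1 // r0:Add1,r1:3,r2:9,r3:6,r4:9
cycle 2: issue MUL r4<-Mul1 // r0:Add1,r1:3,r2:9,r3:6,r4:Mul1
cycle 3: issue MUL r0<-Mul2 // r0:Mul2,r1:3,r2:9,r3:6,r4:Mul1
cycle 4: CDB Add1=15; stall // r0:Mul2,r1:3,r2:9,r3:6,r4:Mul1
cycle 5: stall // r0:Mul2,r1:3,r2:9,r3:6,r4:Mul1
cycle 6: stall // r0:Mul2,r1:3,r2:9,r3:6,r4:Mul1
cycle 7: CDB Mul2=54; issue MUL r1<-Mul2 // r0:54,r1:Mul2,r2:9,r3:6,r4:Mul1
cycle 8: CDB Mul1=135; issue SUB r0<-Add1 // r0:Add1,r1:Mul2,r2:9,r3:6,r4:135
cycle 9: issue ADD r0<-Add2 // r0:Add2,r1:Mul2,r2:9,r3:6,r4:135
cycle 10: issue MUL r1<-Mul1 // r0:Add2,r1:Mul1,r2:9,r3:6,r4:135
cycle 11: CDB Mul2=27; issue SUB r2<-Add3 // r0:Add2,r1:Mul1,r2:Add3,r3:6,r4:135
cycle 12: CDB Add2=18; issue MUL r3<-Mul2 // r0:18,r1:Mul1,r2:Add3,r3:Mul2,r4:135
cycle 13: issue SUB r3<-Add2 // r0:18,r1:Mul1,r2:Add3,r3:Add2,r4:135
cycle 14: CDB Add1=27 // r0:18,r1:Mul1,r2:Add3,r3:Add2,r4:135
cycle 15: CDB Mul1=1215 // r0:18,r1:1215,r2:Add3,r3:Add2,r4:135
cycle 16: - // r0:18,r1:1215,r2:Add3,r3:Add2,r4:135
cycle 17: - // r0:18,r1:1215,r2:Add3,r3:Add2,r4:135
cycle 18: CDB Add3=1206 // r0:18,r1:1215,r2:1206,r3:Add2,r4:135
cycle 19: CDB Mul2=7290 // r0:18,r1:1215,r2:1206,r3:Add2,r4:135
cycle 20: - // r0:18,r1:1215,r2:1206,r3:Add2,r4:135
cycle 21: - // r0:18,r1:1215,r2:1206,r3:Add2,r4:135
cycle 22: CDB Add2=6084 // r0:18,r1:1215,r2:1206,r3:6084,r4:135

STATUS = VALUE 6084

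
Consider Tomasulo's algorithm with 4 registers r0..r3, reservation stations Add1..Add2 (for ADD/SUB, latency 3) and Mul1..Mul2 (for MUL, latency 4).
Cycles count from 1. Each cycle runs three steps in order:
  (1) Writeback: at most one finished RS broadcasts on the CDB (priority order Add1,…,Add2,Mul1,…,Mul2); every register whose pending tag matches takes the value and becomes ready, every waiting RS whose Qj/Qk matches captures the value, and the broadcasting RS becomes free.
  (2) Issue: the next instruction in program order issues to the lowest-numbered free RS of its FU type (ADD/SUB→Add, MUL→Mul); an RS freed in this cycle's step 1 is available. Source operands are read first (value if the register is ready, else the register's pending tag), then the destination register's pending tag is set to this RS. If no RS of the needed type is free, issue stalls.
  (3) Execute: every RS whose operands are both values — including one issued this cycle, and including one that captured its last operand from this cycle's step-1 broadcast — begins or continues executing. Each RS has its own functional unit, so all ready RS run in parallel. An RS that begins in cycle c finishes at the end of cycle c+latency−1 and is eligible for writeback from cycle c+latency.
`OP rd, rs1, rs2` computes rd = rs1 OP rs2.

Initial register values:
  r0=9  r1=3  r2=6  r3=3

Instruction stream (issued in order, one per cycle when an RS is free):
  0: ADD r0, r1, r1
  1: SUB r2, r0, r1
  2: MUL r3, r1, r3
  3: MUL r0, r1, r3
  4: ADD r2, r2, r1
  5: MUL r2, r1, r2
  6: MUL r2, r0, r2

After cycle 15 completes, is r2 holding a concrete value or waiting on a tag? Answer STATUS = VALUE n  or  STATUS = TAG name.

  c1: issue ADD r0<-Add1  regs: r0:Add1,r1:3,r2:6,r3:3
  c2: issue SUB r2<-Add2  regs: r0:Add1,r1:3,r2:Add2,r3:3
  c3: issue MUL r3<-Mul1  regs: r0:Add1,r1:3,r2:Add2,r3:Mul1
  c4: CDB Add1=6; issue MUL r0<-Mul2  regs: r0:Mul2,r1:3,r2:Add2,r3:Mul1
  c5: issue ADD r2<-Add1  regs: r0:Mul2,r1:3,r2:Add1,r3:Mul1
  c6: stall  regs: r0:Mul2,r1:3,r2:Add1,r3:Mul1
  c7: CDB Add2=3; stall  regs: r0:Mul2,r1:3,r2:Add1,r3:Mul1
  c8: CDB Mul1=9; issue MUL r2<-Mul1  regs: r0:Mul2,r1:3,r2:Mul1,r3:9
  c9: stall  regs: r0:Mul2,r1:3,r2:Mul1,r3:9
  c10: CDB Add1=6; stall  regs: r0:Mul2,r1:3,r2:Mul1,r3:9
  c11: stall  regs: r0:Mul2,r1:3,r2:Mul1,r3:9
  c12: CDB Mul2=27; issue MUL r2<-Mul2  regs: r0:27,r1:3,r2:Mul2,r3:9
  c13: -  regs: r0:27,r1:3,r2:Mul2,r3:9
  c14: CDB Mul1=18  regs: r0:27,r1:3,r2:Mul2,r3:9
  c15: -  regs: r0:27,r1:3,r2:Mul2,r3:9

STATUS = TAG Mul2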